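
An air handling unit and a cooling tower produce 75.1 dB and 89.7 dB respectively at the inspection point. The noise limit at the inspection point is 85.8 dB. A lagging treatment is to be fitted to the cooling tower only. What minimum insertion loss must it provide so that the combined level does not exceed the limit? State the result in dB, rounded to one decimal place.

4.3 dB

Fixed contribution from the other source: Σ 10^(L/10) = 10^(75.1/10) = 3.236e+07 (75.10 dB).
The limit corresponds to 10^(85.8/10) = 3.802e+08; subtracting the fixed part leaves 3.478e+08 for the cooling tower, i.e. 85.41 dB.
Required insertion loss = 89.7 − 85.41 = 4.29 dB.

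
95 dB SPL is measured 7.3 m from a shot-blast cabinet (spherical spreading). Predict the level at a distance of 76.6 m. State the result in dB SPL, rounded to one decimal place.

Point-source attenuation: ΔL = 20·log₁₀(r₂/r₁) = 20·log₁₀(76.6/7.3) = 20.418 dB.
L₂ = 95 − 20·log₁₀(76.6/7.3) = 95 − 20.418 = 74.58 dB SPL.

74.6 dB SPL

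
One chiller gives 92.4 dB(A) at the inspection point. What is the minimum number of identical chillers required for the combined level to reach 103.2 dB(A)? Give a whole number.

The shortfall is 103.2 − 92.4 = 10.8 dB, and N units add 10·log₁₀ N, so need 10·log₁₀ N ≥ 10.8.
N ≥ 10^(10.8/10) = 12.023, so N = 13.

13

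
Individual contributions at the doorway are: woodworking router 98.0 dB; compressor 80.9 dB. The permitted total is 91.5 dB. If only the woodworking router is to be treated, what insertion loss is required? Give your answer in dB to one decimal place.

6.9 dB

The untreated sources together contribute 10^(80.9/10) = 1.230e+08, i.e. 80.90 dB.
To meet 91.5 dB overall, the treated woodworking router may contribute at most 10^(91.5/10) − 1.230e+08 = 1.290e+09, i.e. 91.10 dB.
So the woodworking router must be reduced from 98.0 to 91.10 dB: IL = 6.90 dB.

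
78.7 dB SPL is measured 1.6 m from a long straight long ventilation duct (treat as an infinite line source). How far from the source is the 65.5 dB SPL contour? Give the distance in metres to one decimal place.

33.4 m

Line-source spreading drops the level by 10·log₁₀(r₂/r₁); inverting, r₂/r₁ = 10^(ΔL/10).
r₂ = 1.6·10^((78.7−65.5)/10) = 1.6·10^(13.2/10) = 33.43 m.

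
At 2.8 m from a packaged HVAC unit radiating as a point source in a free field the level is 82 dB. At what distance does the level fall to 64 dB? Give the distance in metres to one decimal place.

22.2 m

For a point source L₁ − L₂ = 20·log₁₀(r₂/r₁), so r₂ = r₁·10^((L₁−L₂)/20).
r₂ = 2.8·10^((82−64)/20) = 2.8·10^(18.0/20) = 22.24 m.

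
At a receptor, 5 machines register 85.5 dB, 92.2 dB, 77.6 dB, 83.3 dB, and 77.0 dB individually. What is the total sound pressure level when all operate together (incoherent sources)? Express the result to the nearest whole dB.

94 dB

Incoherent sources combine by intensity addition: L_total = 10·log₁₀(Σ 10^(L_i/10)).
Σ 10^(L/10) = 10^(85.5/10) + 10^(92.2/10) + 10^(77.6/10) + 10^(83.3/10) + 10^(77.0/10) = 2.336e+09.
L_total = 10·log₁₀(2.336e+09) = 93.68 dB.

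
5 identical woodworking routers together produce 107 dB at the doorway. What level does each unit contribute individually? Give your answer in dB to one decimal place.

100.0 dB

For N identical incoherent sources L_total = L₁ + 10·log₁₀ N, so L₁ = 107 − 10·log₁₀(5) = 107 − 6.990.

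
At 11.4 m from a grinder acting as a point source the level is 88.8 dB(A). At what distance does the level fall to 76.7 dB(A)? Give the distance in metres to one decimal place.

For a point source L₁ − L₂ = 20·log₁₀(r₂/r₁), so r₂ = r₁·10^((L₁−L₂)/20).
r₂ = 11.4·10^((88.8−76.7)/20) = 11.4·10^(12.1/20) = 45.91 m.

45.9 m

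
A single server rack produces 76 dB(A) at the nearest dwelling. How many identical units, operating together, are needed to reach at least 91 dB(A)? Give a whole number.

32

Need L₁ + 10·log₁₀ N ≥ 91, i.e. log₁₀ N ≥ 1.50.
N ≥ 10^(15.0/10) = 31.623, so N = 32.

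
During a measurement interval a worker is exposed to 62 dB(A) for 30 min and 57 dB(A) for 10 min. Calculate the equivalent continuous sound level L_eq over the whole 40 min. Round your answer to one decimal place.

61.2 dB(A)

The energy average is taken in the linear domain: L_eq = 10·log₁₀[(Σ tᵢ·10^(Lᵢ/10))/T], T = 40 min.
Σ tᵢ·10^(Lᵢ/10) = 30·10^(62/10) + 10·10^(57/10) = 5.256e+07.
L_eq = 10·log₁₀(5.256e+07/40) = 61.19 dB(A).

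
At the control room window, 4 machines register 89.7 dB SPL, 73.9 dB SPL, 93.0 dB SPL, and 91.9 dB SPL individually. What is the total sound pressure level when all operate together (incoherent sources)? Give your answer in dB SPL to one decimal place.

For uncorrelated sources the intensities add, so convert each level to linear form, sum, and take 10·log₁₀ of the total.
Σ 10^(L/10) = 10^(89.7/10) + 10^(73.9/10) + 10^(93.0/10) + 10^(91.9/10) = 4.502e+09.
L_total = 10·log₁₀(4.502e+09) = 96.53 dB SPL.

96.5 dB SPL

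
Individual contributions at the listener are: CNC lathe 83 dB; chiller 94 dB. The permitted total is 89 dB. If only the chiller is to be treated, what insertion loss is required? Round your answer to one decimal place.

Everything except the chiller sums to 10^(83/10) = 1.995e+08 in linear terms, 83.00 dB.
The limit corresponds to 10^(89/10) = 7.943e+08; subtracting the fixed part leaves 5.948e+08 for the chiller, i.e. 87.74 dB.
So the chiller must be reduced from 94 to 87.74 dB: IL = 6.26 dB.

6.3 dB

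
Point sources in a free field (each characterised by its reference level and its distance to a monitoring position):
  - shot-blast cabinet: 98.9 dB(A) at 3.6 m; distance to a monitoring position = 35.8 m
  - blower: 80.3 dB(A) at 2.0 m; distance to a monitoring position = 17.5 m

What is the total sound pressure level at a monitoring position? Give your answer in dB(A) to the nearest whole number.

79 dB(A)

First find each source's level at the receiver (point-source: −20·log₁₀(r/r_ref)), then combine on an intensity basis.
shot-blast cabinet: 98.9 − 20·log₁₀(35.8/3.6) = 98.9 − 19.95 = 78.95 dB(A).
blower: 80.3 − 20·log₁₀(17.5/2.0) = 80.3 − 18.84 = 61.46 dB(A).
Σ 10^(L/10) = 7.989e+07 → L_total = 10·log₁₀(7.989e+07) = 79.03 dB(A).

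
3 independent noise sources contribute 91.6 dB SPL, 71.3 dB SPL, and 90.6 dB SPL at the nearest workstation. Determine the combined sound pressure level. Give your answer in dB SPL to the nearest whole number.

For uncorrelated sources the intensities add, so convert each level to linear form, sum, and take 10·log₁₀ of the total.
Σ 10^(L/10) = 10^(91.6/10) + 10^(71.3/10) + 10^(90.6/10) = 2.607e+09.
L_total = 10·log₁₀(2.607e+09) = 94.16 dB SPL.

94 dB SPL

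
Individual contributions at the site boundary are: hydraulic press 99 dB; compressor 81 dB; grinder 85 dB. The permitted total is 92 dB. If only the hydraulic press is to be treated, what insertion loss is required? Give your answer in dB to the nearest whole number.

The untreated sources together contribute 10^(81/10) + 10^(85/10) = 4.421e+08, i.e. 86.46 dB.
The limit corresponds to 10^(92/10) = 1.585e+09; subtracting the fixed part leaves 1.143e+09 for the hydraulic press, i.e. 90.58 dB.
Required insertion loss = 99 − 90.58 = 8.42 dB.

8 dB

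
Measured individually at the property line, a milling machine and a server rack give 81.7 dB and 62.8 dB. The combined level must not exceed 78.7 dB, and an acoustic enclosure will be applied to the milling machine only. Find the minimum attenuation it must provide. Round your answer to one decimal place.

Fixed contribution from the other source: Σ 10^(L/10) = 10^(62.8/10) = 1.905e+06 (62.80 dB).
To meet 78.7 dB overall, the treated milling machine may contribute at most 10^(78.7/10) − 1.905e+06 = 7.223e+07, i.e. 78.59 dB.
Required insertion loss = 81.7 − 78.59 = 3.11 dB.

3.1 dB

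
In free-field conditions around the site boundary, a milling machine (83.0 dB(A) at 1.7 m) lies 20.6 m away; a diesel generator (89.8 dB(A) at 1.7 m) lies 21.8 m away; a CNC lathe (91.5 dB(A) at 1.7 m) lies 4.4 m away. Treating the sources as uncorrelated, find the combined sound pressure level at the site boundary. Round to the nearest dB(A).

Apply inverse-square spreading to bring every level to the receiver, then sum 10^(L/10).
milling machine: 83.0 − 20·log₁₀(20.6/1.7) = 83.0 − 21.67 = 61.33 dB(A).
diesel generator: 89.8 − 20·log₁₀(21.8/1.7) = 89.8 − 22.16 = 67.64 dB(A).
CNC lathe: 91.5 − 20·log₁₀(4.4/1.7) = 91.5 − 8.26 = 83.24 dB(A).
Σ 10^(L/10) = 2.180e+08 → L_total = 10·log₁₀(2.180e+08) = 83.39 dB(A).

83 dB(A)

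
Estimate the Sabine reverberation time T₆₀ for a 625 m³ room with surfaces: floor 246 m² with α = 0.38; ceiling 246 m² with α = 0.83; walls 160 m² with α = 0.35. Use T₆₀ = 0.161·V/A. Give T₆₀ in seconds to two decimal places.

Summing Sᵢαᵢ: 246·0.38 + 246·0.83 + 160·0.35 = 353.66 m².
T₆₀ = 0.161 × 625 / 353.66 = 0.285 s.

0.28 s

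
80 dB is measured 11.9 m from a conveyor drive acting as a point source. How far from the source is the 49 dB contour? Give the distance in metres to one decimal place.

422.2 m

For a point source L₁ − L₂ = 20·log₁₀(r₂/r₁), so r₂ = r₁·10^((L₁−L₂)/20).
r₂ = 11.9·10^((80−49)/20) = 11.9·10^(31.0/20) = 422.23 m.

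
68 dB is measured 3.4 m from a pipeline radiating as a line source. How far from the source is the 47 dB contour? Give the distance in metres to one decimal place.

For a line source L₁ − L₂ = 10·log₁₀(r₂/r₁), so r₂ = r₁·10^((L₁−L₂)/10).
r₂ = 3.4·10^((68−47)/10) = 3.4·10^(21.0/10) = 428.03 m.

428.0 m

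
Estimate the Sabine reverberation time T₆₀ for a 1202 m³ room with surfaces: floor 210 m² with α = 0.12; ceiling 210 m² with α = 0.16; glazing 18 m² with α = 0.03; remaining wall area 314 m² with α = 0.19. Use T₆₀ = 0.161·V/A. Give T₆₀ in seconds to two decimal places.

1.63 s

Total absorption A = 210·0.12 + 210·0.16 + 18·0.03 + 314·0.19 = 119.00 m² sabins.
T₆₀ = 0.161·V/A = 0.161·1202/119.00 = 1.626 s.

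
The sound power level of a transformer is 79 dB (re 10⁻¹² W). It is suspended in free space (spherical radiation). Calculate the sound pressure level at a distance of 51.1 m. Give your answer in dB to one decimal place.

Free-field spherical radiation: L_p = L_w − 10·log₁₀(4π·r²), r = 51.1 m.
4π·r² = 3.281e+04 m², 10·log₁₀ of that is 45.161 dB.
L_p = 79 − 45.161 = 33.84 dB.

33.8 dB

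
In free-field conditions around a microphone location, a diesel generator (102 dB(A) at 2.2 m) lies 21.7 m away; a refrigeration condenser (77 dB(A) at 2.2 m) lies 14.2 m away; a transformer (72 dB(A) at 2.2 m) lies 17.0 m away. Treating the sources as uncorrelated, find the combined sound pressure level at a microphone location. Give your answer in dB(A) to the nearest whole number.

Propagate each source to the receiver with L = L_ref − 20·log₁₀(r/r_ref), then add intensities.
diesel generator: 102 − 20·log₁₀(21.7/2.2) = 102 − 19.88 = 82.12 dB(A).
refrigeration condenser: 77 − 20·log₁₀(14.2/2.2) = 77 − 16.20 = 60.80 dB(A).
transformer: 72 − 20·log₁₀(17.0/2.2) = 72 − 17.76 = 54.24 dB(A).
Σ 10^(L/10) = 1.644e+08 → L_total = 10·log₁₀(1.644e+08) = 82.16 dB(A).

82 dB(A)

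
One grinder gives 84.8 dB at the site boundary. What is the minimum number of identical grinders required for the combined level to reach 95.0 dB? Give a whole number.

11

N identical sources give L₁ + 10·log₁₀ N, so require 10·log₁₀ N ≥ 95.0 − 84.8 = 10.2 dB.
N ≥ 10^(10.2/10) = 10.471, so N = 11.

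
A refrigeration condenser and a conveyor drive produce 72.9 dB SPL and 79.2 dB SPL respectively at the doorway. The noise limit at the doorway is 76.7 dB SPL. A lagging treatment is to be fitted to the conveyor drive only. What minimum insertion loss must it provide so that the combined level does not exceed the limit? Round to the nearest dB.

The untreated sources together contribute 10^(72.9/10) = 1.950e+07, i.e. 72.90 dB SPL.
The limit corresponds to 10^(76.7/10) = 4.677e+07; subtracting the fixed part leaves 2.728e+07 for the conveyor drive, i.e. 74.36 dB SPL.
Required insertion loss = 79.2 − 74.36 = 4.84 dB.

5 dB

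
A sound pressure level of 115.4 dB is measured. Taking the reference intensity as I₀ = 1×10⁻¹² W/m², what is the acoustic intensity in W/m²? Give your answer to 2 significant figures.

0.35 W/m²

L = 10·log₁₀(I/I₀) ⇒ I = I₀·10^(L/10) = 10⁻¹² × 10^11.54.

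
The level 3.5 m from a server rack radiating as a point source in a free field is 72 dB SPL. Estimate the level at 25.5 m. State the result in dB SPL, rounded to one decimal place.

Point-source attenuation: ΔL = 20·log₁₀(r₂/r₁) = 20·log₁₀(25.5/3.5) = 17.249 dB.
L₂ = 72 − 20·log₁₀(25.5/3.5) = 72 − 17.249 = 54.75 dB SPL.

54.8 dB SPL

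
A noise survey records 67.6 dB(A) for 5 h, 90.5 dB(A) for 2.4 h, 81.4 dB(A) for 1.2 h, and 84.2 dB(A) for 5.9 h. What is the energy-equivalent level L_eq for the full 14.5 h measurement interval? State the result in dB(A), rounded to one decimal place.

The energy average is taken in the linear domain: L_eq = 10·log₁₀[(Σ tᵢ·10^(Lᵢ/10))/T], T = 14.5 h.
Σ tᵢ·10^(Lᵢ/10) = 5·10^(67.6/10) + 2.4·10^(90.5/10) + 1.2·10^(81.4/10) + 5.9·10^(84.2/10) = 4.439e+09.
L_eq = 10·log₁₀(4.439e+09/14.5) = 84.86 dB(A).

84.9 dB(A)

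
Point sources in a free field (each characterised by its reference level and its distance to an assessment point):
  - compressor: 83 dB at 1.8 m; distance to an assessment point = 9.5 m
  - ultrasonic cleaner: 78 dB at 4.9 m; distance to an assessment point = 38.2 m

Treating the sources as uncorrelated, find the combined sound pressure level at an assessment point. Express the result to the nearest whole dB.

Propagate each source to the receiver with L = L_ref − 20·log₁₀(r/r_ref), then add intensities.
compressor: 83 − 20·log₁₀(9.5/1.8) = 83 − 14.45 = 68.55 dB.
ultrasonic cleaner: 78 − 20·log₁₀(38.2/4.9) = 78 − 17.84 = 60.16 dB.
Σ 10^(L/10) = 8.201e+06 → L_total = 10·log₁₀(8.201e+06) = 69.14 dB.

69 dB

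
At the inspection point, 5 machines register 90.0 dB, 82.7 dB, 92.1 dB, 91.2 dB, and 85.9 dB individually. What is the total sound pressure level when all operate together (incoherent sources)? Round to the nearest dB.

97 dB

Incoherent sources combine by intensity addition: L_total = 10·log₁₀(Σ 10^(L_i/10)).
Σ 10^(L/10) = 10^(90.0/10) + 10^(82.7/10) + 10^(92.1/10) + 10^(91.2/10) + 10^(85.9/10) = 4.515e+09.
L_total = 10·log₁₀(4.515e+09) = 96.55 dB.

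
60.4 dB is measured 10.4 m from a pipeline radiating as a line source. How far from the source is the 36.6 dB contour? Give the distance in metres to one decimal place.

For a line source L₁ − L₂ = 10·log₁₀(r₂/r₁), so r₂ = r₁·10^((L₁−L₂)/10).
r₂ = 10.4·10^((60.4−36.6)/10) = 10.4·10^(23.8/10) = 2494.79 m.

2494.8 m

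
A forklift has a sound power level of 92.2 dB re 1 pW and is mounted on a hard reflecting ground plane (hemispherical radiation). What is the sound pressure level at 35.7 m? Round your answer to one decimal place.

L_p = L_w − 10·log₁₀(2π·r²) with r = 35.7 m.
2π·r² = 8008 m², 10·log₁₀ of that is 39.035 dB.
L_p = 92.2 − 39.035 = 53.16 dB.

53.2 dB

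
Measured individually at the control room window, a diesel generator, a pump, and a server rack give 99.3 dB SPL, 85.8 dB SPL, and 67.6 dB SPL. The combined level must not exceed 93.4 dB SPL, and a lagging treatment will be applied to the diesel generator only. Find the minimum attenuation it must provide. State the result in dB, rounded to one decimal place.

6.7 dB

The untreated sources together contribute 10^(85.8/10) + 10^(67.6/10) = 3.859e+08, i.e. 85.87 dB SPL.
To meet 93.4 dB SPL overall, the treated diesel generator may contribute at most 10^(93.4/10) − 3.859e+08 = 1.802e+09, i.e. 92.56 dB SPL.
So the diesel generator must be reduced from 99.3 to 92.56 dB SPL: IL = 6.74 dB.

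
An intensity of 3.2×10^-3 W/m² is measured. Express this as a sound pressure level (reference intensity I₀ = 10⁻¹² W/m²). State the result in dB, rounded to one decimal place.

95.1 dB

L = 10·log₁₀(I/I₀) = 10·log₁₀(3.2×10^-3/10⁻¹²) = 10·log₁₀(3.2×10^9).
L = 10·(0.5051 + 9) = 95.05 dB.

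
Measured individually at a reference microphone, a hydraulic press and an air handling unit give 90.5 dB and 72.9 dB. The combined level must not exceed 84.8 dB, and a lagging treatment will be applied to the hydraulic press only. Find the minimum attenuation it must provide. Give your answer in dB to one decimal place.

The untreated sources together contribute 10^(72.9/10) = 1.950e+07, i.e. 72.90 dB.
To meet 84.8 dB overall, the treated hydraulic press may contribute at most 10^(84.8/10) − 1.950e+07 = 2.825e+08, i.e. 84.51 dB.
So the hydraulic press must be reduced from 90.5 to 84.51 dB: IL = 5.99 dB.

6.0 dB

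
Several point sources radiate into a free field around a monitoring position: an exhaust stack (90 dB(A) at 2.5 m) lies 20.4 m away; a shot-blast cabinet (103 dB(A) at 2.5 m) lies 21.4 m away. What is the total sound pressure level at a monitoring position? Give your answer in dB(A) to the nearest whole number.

85 dB(A)

Propagate each source to the receiver with L = L_ref − 20·log₁₀(r/r_ref), then add intensities.
exhaust stack: 90 − 20·log₁₀(20.4/2.5) = 90 − 18.23 = 71.77 dB(A).
shot-blast cabinet: 103 − 20·log₁₀(21.4/2.5) = 103 − 18.65 = 84.35 dB(A).
Σ 10^(L/10) = 2.873e+08 → L_total = 10·log₁₀(2.873e+08) = 84.58 dB(A).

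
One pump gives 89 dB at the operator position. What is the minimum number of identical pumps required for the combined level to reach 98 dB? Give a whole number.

8

N identical sources give L₁ + 10·log₁₀ N, so require 10·log₁₀ N ≥ 98 − 89 = 9.0 dB.
N ≥ 10^(9.0/10) = 7.943, so N = 8.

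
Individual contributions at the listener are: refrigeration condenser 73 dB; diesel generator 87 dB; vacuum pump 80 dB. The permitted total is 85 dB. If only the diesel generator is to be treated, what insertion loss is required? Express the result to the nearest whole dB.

Fixed contribution from the other sources: Σ 10^(L/10) = 10^(73/10) + 10^(80/10) = 1.200e+08 (80.79 dB).
To meet 85 dB overall, the treated diesel generator may contribute at most 10^(85/10) − 1.200e+08 = 1.963e+08, i.e. 82.93 dB.
Required insertion loss = 87 − 82.93 = 4.07 dB.

4 dB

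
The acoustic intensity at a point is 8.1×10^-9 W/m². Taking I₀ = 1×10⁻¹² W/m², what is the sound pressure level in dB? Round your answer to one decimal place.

I/I₀ = 8.1×10^-9/10⁻¹² = 8.1×10^3, and L = 10·log₁₀(I/I₀).
L = 10·(0.9085 + 3) = 39.08 dB.

39.1 dB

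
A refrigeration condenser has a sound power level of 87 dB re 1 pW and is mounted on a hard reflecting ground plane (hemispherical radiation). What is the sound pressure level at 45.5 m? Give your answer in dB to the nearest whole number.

46 dB

Free-field hemispherical radiation: L_p = L_w − 10·log₁₀(2π·r²), r = 45.5 m.
2π·r² = 1.301e+04 m², 10·log₁₀ of that is 41.142 dB.
L_p = 87 − 41.142 = 45.86 dB.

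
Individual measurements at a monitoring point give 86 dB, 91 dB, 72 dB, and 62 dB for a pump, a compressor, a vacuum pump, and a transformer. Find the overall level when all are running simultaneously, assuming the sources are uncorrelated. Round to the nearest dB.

92 dB

For uncorrelated sources the intensities add, so convert each level to linear form, sum, and take 10·log₁₀ of the total.
Σ 10^(L/10) = 10^(86/10) + 10^(91/10) + 10^(72/10) + 10^(62/10) = 1.674e+09.
L_total = 10·log₁₀(1.674e+09) = 92.24 dB.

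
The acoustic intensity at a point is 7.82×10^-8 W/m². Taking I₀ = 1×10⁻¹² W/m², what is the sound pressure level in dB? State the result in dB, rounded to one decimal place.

I/I₀ = 7.82×10^-8/10⁻¹² = 7.82×10^4, and L = 10·log₁₀(I/I₀).
L = 10·(0.8932 + 4) = 48.93 dB.

48.9 dB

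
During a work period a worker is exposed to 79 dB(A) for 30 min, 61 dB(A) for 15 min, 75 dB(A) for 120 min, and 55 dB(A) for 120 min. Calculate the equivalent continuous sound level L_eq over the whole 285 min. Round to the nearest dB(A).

73 dB(A)

Weight each interval's intensity by its duration and average over T = 285 min:
Σ tᵢ·10^(Lᵢ/10) = 30·10^(79/10) + 15·10^(61/10) + 120·10^(75/10) + 120·10^(55/10) = 6.235e+09.
L_eq = 10·log₁₀(6.235e+09/285) = 73.40 dB(A).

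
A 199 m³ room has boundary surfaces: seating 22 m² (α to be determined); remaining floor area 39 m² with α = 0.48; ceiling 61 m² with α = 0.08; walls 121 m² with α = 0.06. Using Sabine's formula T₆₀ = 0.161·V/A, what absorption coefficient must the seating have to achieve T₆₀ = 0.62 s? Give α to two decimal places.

A = 0.161·V/T₆₀ = 0.161·199/0.62 = 51.68 m² sabins.
Absorption from the other surfaces = 39·0.48 + 61·0.08 + 121·0.06 = 30.86 m², so the seating must supply 20.82 m² over 22 m².
α = 20.82/22 = 0.946.

0.95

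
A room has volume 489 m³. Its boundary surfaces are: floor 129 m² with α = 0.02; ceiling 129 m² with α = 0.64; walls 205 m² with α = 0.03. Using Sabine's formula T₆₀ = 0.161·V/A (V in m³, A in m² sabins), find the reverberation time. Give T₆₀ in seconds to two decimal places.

Total absorption A = 129·0.02 + 129·0.64 + 205·0.03 = 91.29 m² sabins.
T₆₀ = 0.161 × 489 / 91.29 = 0.862 s.

0.86 s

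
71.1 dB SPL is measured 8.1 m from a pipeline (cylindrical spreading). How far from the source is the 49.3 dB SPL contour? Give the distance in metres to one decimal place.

1226.0 m

Line-source spreading drops the level by 10·log₁₀(r₂/r₁); inverting, r₂/r₁ = 10^(ΔL/10).
r₂ = 8.1·10^((71.1−49.3)/10) = 8.1·10^(21.8/10) = 1225.98 m.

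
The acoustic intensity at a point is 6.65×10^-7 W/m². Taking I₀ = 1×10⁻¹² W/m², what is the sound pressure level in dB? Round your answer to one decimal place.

I/I₀ = 6.65×10^-7/10⁻¹² = 6.65×10^5, and L = 10·log₁₀(I/I₀).
L = 10·(0.8228 + 5) = 58.23 dB.

58.2 dB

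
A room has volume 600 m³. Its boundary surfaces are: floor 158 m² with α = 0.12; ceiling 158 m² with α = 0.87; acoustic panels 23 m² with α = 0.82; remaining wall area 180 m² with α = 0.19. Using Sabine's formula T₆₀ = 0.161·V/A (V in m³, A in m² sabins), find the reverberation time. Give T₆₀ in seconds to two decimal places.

0.46 s

A = Σ Sᵢαᵢ = 158·0.12 + 158·0.87 + 23·0.82 + 180·0.19 = 209.48 m².
T₆₀ = 0.161·V/A = 0.161·600/209.48 = 0.461 s.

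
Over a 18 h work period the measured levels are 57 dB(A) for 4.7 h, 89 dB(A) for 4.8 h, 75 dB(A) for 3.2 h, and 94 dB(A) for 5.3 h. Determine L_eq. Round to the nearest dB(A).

90 dB(A)

The energy average is taken in the linear domain: L_eq = 10·log₁₀[(Σ tᵢ·10^(Lᵢ/10))/T], T = 18 h.
Σ tᵢ·10^(Lᵢ/10) = 4.7·10^(57/10) + 4.8·10^(89/10) + 3.2·10^(75/10) + 5.3·10^(94/10) = 1.723e+10.
L_eq = 10·log₁₀(1.723e+10/18) = 89.81 dB(A).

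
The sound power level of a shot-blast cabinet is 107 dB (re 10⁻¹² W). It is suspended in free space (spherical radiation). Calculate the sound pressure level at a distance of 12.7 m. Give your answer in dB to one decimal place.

73.9 dB

L_p = L_w − 10·log₁₀(4π·r²) with r = 12.7 m.
4π·r² = 2027 m², 10·log₁₀ of that is 33.068 dB.
L_p = 107 − 33.068 = 73.93 dB.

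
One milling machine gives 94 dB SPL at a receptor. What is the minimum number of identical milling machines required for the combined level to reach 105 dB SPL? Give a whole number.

13

Need L₁ + 10·log₁₀ N ≥ 105, i.e. log₁₀ N ≥ 1.10.
N ≥ 10^(11.0/10) = 12.589, so N = 13.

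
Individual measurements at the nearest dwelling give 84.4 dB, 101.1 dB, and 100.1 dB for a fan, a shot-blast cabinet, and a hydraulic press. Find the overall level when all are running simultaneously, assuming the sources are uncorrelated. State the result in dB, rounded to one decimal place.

Incoherent sources combine by intensity addition: L_total = 10·log₁₀(Σ 10^(L_i/10)).
Σ 10^(L/10) = 10^(84.4/10) + 10^(101.1/10) + 10^(100.1/10) = 2.339e+10.
L_total = 10·log₁₀(2.339e+10) = 103.69 dB.

103.7 dB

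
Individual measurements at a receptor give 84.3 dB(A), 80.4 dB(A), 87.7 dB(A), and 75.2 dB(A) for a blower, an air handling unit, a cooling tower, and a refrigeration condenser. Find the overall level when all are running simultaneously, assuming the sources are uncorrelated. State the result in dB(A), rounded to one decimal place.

90.0 dB(A)

For uncorrelated sources the intensities add, so convert each level to linear form, sum, and take 10·log₁₀ of the total.
Σ 10^(L/10) = 10^(84.3/10) + 10^(80.4/10) + 10^(87.7/10) + 10^(75.2/10) = 1.001e+09.
L_total = 10·log₁₀(1.001e+09) = 90.00 dB(A).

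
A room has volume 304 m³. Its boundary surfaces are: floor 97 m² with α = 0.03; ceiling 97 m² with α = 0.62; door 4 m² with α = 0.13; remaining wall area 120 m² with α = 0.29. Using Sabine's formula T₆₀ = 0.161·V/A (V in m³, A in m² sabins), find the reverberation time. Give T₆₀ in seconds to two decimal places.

Summing Sᵢαᵢ: 97·0.03 + 97·0.62 + 4·0.13 + 120·0.29 = 98.37 m².
T₆₀ = 0.161 × 304 / 98.37 = 0.498 s.

0.50 s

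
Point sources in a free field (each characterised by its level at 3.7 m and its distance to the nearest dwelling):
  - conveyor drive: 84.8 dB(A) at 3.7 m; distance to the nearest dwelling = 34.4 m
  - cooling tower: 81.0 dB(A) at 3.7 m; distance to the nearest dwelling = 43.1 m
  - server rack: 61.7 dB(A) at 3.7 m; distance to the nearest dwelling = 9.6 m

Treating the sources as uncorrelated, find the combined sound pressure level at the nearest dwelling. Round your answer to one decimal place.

66.7 dB(A)

First find each source's level at the receiver (point-source: −20·log₁₀(r/r_ref)), then combine on an intensity basis.
conveyor drive: 84.8 − 20·log₁₀(34.4/3.7) = 84.8 − 19.37 = 65.43 dB(A).
cooling tower: 81.0 − 20·log₁₀(43.1/3.7) = 81.0 − 21.33 = 59.67 dB(A).
server rack: 61.7 − 20·log₁₀(9.6/3.7) = 61.7 − 8.28 = 53.42 dB(A).
Σ 10^(L/10) = 4.641e+06 → L_total = 10·log₁₀(4.641e+06) = 66.67 dB(A).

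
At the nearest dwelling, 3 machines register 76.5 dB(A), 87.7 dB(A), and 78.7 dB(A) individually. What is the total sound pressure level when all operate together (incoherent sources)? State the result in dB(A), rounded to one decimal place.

For uncorrelated sources the intensities add, so convert each level to linear form, sum, and take 10·log₁₀ of the total.
Σ 10^(L/10) = 10^(76.5/10) + 10^(87.7/10) + 10^(78.7/10) = 7.076e+08.
L_total = 10·log₁₀(7.076e+08) = 88.50 dB(A).

88.5 dB(A)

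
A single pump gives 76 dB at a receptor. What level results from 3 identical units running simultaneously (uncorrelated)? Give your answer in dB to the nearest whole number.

81 dB

L_total = L₁ + 10·log₁₀ N for N identical incoherent sources.
L_total = 76 + 10·log₁₀(3) = 76 + 4.771 = 80.77 dB.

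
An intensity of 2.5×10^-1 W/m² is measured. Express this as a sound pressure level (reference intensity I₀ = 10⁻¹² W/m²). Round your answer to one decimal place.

Dividing by I₀ shifts the exponent by 12: I/I₀ = 2.5×10^11.
L = 10·(0.3979 + 11) = 113.98 dB.

114.0 dB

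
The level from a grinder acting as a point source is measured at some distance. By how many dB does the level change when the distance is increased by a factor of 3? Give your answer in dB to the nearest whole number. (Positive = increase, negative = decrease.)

-10 dB

Point-source spreading: ΔL = −20·log₁₀(r₂/r₁).
ΔL = −20·log₁₀(3) = -9.54 dB.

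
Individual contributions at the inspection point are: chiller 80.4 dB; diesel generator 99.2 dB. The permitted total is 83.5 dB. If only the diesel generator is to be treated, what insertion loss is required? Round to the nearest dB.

Everything except the diesel generator sums to 10^(80.4/10) = 1.096e+08 in linear terms, 80.40 dB.
To meet 83.5 dB overall, the treated diesel generator may contribute at most 10^(83.5/10) − 1.096e+08 = 1.142e+08, i.e. 80.58 dB.
So the diesel generator must be reduced from 99.2 to 80.58 dB: IL = 18.62 dB.

19 dB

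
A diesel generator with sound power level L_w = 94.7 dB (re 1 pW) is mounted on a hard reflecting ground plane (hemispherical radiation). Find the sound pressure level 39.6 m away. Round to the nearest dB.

55 dB

The power spreads over a hemisphere of area 2π·r², so L_p = L_w − 10·log₁₀(2π·r²).
2π·r² = 9853 m², 10·log₁₀ of that is 39.936 dB.
L_p = 94.7 − 39.936 = 54.76 dB.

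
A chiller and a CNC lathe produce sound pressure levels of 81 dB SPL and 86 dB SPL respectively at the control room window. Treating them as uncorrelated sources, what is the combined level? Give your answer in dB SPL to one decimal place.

87.2 dB SPL

For uncorrelated sources the intensities add, so convert each level to linear form, sum, and take 10·log₁₀ of the total.
Σ 10^(L/10) = 10^(81/10) + 10^(86/10) = 5.240e+08.
L_total = 10·log₁₀(5.240e+08) = 87.19 dB SPL.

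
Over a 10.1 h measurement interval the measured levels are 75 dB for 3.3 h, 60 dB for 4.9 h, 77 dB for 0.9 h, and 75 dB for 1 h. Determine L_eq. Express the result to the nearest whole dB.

The energy average is taken in the linear domain: L_eq = 10·log₁₀[(Σ tᵢ·10^(Lᵢ/10))/T], T = 10.1 h.
Σ tᵢ·10^(Lᵢ/10) = 3.3·10^(75/10) + 4.9·10^(60/10) + 0.9·10^(77/10) + 1·10^(75/10) = 1.860e+08.
L_eq = 10·log₁₀(1.860e+08/10.1) = 72.65 dB.

73 dB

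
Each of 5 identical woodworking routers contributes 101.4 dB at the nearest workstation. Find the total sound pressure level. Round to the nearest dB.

N identical incoherent sources raise the level by 10·log₁₀ N.
L_total = 101.4 + 10·log₁₀(5) = 101.4 + 6.990 = 108.39 dB.

108 dB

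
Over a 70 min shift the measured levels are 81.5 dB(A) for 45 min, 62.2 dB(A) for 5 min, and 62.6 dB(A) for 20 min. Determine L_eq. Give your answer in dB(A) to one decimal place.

79.6 dB(A)

Weight each interval's intensity by its duration and average over T = 70 min:
Σ tᵢ·10^(Lᵢ/10) = 45·10^(81.5/10) + 5·10^(62.2/10) + 20·10^(62.6/10) = 6.401e+09.
L_eq = 10·log₁₀(6.401e+09/70) = 79.61 dB(A).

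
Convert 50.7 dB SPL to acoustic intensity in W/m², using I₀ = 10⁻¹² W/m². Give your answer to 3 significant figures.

I/I₀ = 10^(50.7/10) = 1.175e+05, so I = 1.175e+05 × 10⁻¹² W/m².

1.17e-07 W/m²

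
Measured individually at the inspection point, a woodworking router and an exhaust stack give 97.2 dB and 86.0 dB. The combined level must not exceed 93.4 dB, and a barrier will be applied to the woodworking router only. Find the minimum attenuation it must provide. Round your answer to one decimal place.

4.7 dB

Fixed contribution from the other source: Σ 10^(L/10) = 10^(86.0/10) = 3.981e+08 (86.00 dB).
To meet 93.4 dB overall, the treated woodworking router may contribute at most 10^(93.4/10) − 3.981e+08 = 1.790e+09, i.e. 92.53 dB.
So the woodworking router must be reduced from 97.2 to 92.53 dB: IL = 4.67 dB.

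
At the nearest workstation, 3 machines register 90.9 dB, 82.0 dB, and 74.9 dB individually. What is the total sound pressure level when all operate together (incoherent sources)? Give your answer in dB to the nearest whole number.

92 dB

Incoherent sources combine by intensity addition: L_total = 10·log₁₀(Σ 10^(L_i/10)).
Σ 10^(L/10) = 10^(90.9/10) + 10^(82.0/10) + 10^(74.9/10) = 1.420e+09.
L_total = 10·log₁₀(1.420e+09) = 91.52 dB.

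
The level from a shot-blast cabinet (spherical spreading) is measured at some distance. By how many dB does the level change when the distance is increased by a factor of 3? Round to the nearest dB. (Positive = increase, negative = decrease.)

-10 dB

Point-source spreading: ΔL = −20·log₁₀(r₂/r₁).
ΔL = −20·log₁₀(3) = -9.54 dB.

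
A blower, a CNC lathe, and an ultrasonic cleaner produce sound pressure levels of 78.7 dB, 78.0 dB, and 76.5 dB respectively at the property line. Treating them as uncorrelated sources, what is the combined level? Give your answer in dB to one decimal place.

82.6 dB

For uncorrelated sources the intensities add, so convert each level to linear form, sum, and take 10·log₁₀ of the total.
Σ 10^(L/10) = 10^(78.7/10) + 10^(78.0/10) + 10^(76.5/10) = 1.819e+08.
L_total = 10·log₁₀(1.819e+08) = 82.60 dB.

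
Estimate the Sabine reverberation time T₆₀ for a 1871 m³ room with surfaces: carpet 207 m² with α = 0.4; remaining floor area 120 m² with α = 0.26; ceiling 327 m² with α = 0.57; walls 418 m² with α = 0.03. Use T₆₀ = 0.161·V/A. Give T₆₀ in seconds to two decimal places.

A = Σ Sᵢαᵢ = 207·0.4 + 120·0.26 + 327·0.57 + 418·0.03 = 312.93 m².
T₆₀ = 0.161·V/A = 0.161·1871/312.93 = 0.963 s.

0.96 s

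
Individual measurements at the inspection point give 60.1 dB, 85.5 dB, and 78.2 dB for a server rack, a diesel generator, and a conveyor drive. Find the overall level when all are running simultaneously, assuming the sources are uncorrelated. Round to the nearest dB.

Incoherent sources combine by intensity addition: L_total = 10·log₁₀(Σ 10^(L_i/10)).
Σ 10^(L/10) = 10^(60.1/10) + 10^(85.5/10) + 10^(78.2/10) = 4.219e+08.
L_total = 10·log₁₀(4.219e+08) = 86.25 dB.

86 dB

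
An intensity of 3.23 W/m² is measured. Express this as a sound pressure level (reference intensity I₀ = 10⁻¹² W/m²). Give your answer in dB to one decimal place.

125.1 dB

Dividing by I₀ shifts the exponent by 12: I/I₀ = 3.23×10^12.
L = 10·(0.5092 + 12) = 125.09 dB.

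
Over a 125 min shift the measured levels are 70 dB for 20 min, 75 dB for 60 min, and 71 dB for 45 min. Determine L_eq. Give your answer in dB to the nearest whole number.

The energy average is taken in the linear domain: L_eq = 10·log₁₀[(Σ tᵢ·10^(Lᵢ/10))/T], T = 125 min.
Σ tᵢ·10^(Lᵢ/10) = 20·10^(70/10) + 60·10^(75/10) + 45·10^(71/10) = 2.664e+09.
L_eq = 10·log₁₀(2.664e+09/125) = 73.29 dB.

73 dB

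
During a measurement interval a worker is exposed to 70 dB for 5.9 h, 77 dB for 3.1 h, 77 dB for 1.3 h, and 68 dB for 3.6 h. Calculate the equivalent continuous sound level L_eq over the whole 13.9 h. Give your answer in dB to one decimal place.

73.4 dB

Weight each interval's intensity by its duration and average over T = 13.9 h:
Σ tᵢ·10^(Lᵢ/10) = 5.9·10^(70/10) + 3.1·10^(77/10) + 1.3·10^(77/10) + 3.6·10^(68/10) = 3.022e+08.
L_eq = 10·log₁₀(3.022e+08/13.9) = 73.37 dB.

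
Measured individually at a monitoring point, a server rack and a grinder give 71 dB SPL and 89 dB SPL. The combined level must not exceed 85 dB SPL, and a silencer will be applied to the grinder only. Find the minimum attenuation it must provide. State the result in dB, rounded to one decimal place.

Fixed contribution from the other source: Σ 10^(L/10) = 10^(71/10) = 1.259e+07 (71.00 dB SPL).
The limit corresponds to 10^(85/10) = 3.162e+08; subtracting the fixed part leaves 3.036e+08 for the grinder, i.e. 84.82 dB SPL.
Required insertion loss = 89 − 84.82 = 4.18 dB.

4.2 dB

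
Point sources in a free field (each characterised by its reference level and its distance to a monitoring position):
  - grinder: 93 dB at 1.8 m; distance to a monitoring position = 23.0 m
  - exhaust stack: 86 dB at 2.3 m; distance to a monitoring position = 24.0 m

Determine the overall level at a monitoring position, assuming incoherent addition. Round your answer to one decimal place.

First find each source's level at the receiver (point-source: −20·log₁₀(r/r_ref)), then combine on an intensity basis.
grinder: 93 − 20·log₁₀(23.0/1.8) = 93 − 22.13 = 70.87 dB.
exhaust stack: 86 − 20·log₁₀(24.0/2.3) = 86 − 20.37 = 65.63 dB.
Σ 10^(L/10) = 1.588e+07 → L_total = 10·log₁₀(1.588e+07) = 72.01 dB.

72.0 dB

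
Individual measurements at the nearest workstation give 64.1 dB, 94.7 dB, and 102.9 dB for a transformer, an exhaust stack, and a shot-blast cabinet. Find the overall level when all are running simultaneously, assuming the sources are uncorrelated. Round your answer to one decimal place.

Incoherent sources combine by intensity addition: L_total = 10·log₁₀(Σ 10^(L_i/10)).
Σ 10^(L/10) = 10^(64.1/10) + 10^(94.7/10) + 10^(102.9/10) = 2.245e+10.
L_total = 10·log₁₀(2.245e+10) = 103.51 dB.

103.5 dB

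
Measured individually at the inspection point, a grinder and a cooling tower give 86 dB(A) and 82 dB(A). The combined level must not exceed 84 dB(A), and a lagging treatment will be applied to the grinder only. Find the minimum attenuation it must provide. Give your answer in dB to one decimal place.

6.3 dB

Fixed contribution from the other source: Σ 10^(L/10) = 10^(82/10) = 1.585e+08 (82.00 dB(A)).
The limit corresponds to 10^(84/10) = 2.512e+08; subtracting the fixed part leaves 9.270e+07 for the grinder, i.e. 79.67 dB(A).
Required insertion loss = 86 − 79.67 = 6.33 dB.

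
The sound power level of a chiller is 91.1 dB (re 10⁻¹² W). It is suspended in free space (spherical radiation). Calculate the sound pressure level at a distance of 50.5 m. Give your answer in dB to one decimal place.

46.0 dB

L_p = L_w − 10·log₁₀(4π·r²) with r = 50.5 m.
4π·r² = 3.205e+04 m², 10·log₁₀ of that is 45.058 dB.
L_p = 91.1 − 45.058 = 46.04 dB.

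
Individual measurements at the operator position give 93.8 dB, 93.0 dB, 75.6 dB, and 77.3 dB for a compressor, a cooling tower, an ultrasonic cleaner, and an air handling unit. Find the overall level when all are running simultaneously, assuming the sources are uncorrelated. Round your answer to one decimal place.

96.5 dB

For uncorrelated sources the intensities add, so convert each level to linear form, sum, and take 10·log₁₀ of the total.
Σ 10^(L/10) = 10^(93.8/10) + 10^(93.0/10) + 10^(75.6/10) + 10^(77.3/10) = 4.484e+09.
L_total = 10·log₁₀(4.484e+09) = 96.52 dB.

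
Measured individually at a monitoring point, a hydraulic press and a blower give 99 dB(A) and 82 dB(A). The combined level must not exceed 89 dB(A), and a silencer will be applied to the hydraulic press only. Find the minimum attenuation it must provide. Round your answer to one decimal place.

11.0 dB

Fixed contribution from the other source: Σ 10^(L/10) = 10^(82/10) = 1.585e+08 (82.00 dB(A)).
To meet 89 dB(A) overall, the treated hydraulic press may contribute at most 10^(89/10) − 1.585e+08 = 6.358e+08, i.e. 88.03 dB(A).
So the hydraulic press must be reduced from 99 to 88.03 dB(A): IL = 10.97 dB.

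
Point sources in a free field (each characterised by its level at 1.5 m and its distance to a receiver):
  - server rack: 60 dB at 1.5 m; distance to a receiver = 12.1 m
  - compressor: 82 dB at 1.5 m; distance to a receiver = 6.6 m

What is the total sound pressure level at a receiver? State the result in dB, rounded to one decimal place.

69.1 dB

Propagate each source to the receiver with L = L_ref − 20·log₁₀(r/r_ref), then add intensities.
server rack: 60 − 20·log₁₀(12.1/1.5) = 60 − 18.13 = 41.87 dB.
compressor: 82 − 20·log₁₀(6.6/1.5) = 82 − 12.87 = 69.13 dB.
Σ 10^(L/10) = 8.202e+06 → L_total = 10·log₁₀(8.202e+06) = 69.14 dB.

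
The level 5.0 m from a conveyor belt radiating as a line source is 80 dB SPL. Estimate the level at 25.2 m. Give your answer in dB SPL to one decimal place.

73.0 dB SPL

Line-source attenuation: ΔL = 10·log₁₀(r₂/r₁) = 10·log₁₀(25.2/5.0) = 7.024 dB.
L₂ = 80 − 10·log₁₀(25.2/5.0) = 80 − 7.024 = 72.98 dB SPL.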